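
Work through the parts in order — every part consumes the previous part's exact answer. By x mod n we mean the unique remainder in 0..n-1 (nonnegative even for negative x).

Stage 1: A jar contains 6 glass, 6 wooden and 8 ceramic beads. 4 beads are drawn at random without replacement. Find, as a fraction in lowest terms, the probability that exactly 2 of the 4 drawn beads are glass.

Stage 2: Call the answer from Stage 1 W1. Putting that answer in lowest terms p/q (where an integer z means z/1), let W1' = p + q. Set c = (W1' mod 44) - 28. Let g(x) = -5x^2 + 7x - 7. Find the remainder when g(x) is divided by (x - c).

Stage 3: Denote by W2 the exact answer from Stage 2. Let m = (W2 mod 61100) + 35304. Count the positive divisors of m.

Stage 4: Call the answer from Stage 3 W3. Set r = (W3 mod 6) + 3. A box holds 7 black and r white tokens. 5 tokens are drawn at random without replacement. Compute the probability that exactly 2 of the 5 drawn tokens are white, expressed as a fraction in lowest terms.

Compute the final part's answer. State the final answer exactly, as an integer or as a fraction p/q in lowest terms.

105/286

Stage 1: total draws C(20,4) = 4845; favorable C(6,2)*C(14,2) = 1365; P = 91/323; answer 91/323
Stage 2: W1 = 91/323; threaded value p + q = 414; c = -10; remainder = value at the root: -5*(-10)^2 + 7*(-10)^1 - 7 = (-500) + (-70) + (-7) = -577; answer -577
Stage 3: W2 = -577; m = 95827; 95827 = 79 * 1213; number of divisors = (1+1) * (1+1) = 4; answer 4
Stage 4: W3 = 4; r = 7; total draws C(14,5) = 2002; favorable C(7,2)*C(7,3) = 735; P = 105/286; answer 105/286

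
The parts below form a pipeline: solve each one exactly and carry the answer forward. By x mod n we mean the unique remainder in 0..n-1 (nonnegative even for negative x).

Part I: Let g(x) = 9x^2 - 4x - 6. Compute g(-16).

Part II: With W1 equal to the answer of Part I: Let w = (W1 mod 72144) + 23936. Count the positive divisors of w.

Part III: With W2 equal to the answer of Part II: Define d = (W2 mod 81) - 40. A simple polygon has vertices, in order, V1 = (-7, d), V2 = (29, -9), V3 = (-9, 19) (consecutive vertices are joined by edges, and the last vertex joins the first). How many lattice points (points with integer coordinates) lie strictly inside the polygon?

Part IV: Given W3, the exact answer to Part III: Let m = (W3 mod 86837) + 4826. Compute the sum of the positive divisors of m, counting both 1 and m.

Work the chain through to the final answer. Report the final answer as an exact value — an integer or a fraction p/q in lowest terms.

7488

Part I: 9*(-16)^2 - 4*(-16)^1 - 6 = (2304) + (64) + (-6) = 2362; answer 2362
Part II: W1 = 2362; w = 26298; 26298 = 2 * 3^3 * 487; number of divisors = (1+1) * (3+1) * (1+1) = 16; answer 16
Part III: W2 = 16; d = -24; cross terms: (-7*-9 - 29*-24)=759, (29*19 - -9*-9)=470, (-9*-24 - -7*19)=349; twice the area = |1578| = 1578; area = 789; boundary points = 3 + 2 + 1 = 6; strictly interior points = area - boundary/2 + 1 = 787; answer 787
Part IV: W3 = 787; m = 5613; 5613 = 3 * 1871; sigma = (1 + 3) * (1 + 1871) = 4 * 1872 = 7488; answer 7488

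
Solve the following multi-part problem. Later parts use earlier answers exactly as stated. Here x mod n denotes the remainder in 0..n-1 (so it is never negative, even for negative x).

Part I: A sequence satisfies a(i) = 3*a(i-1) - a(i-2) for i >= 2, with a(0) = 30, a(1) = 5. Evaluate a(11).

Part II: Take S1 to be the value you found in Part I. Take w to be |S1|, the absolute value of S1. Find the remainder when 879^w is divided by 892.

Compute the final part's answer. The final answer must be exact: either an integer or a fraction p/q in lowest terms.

Part I: a(2) = 3*(5) - 1*(30) = -15; iterating: a(2)=-15, a(3)=-50, a(4)=-135, a(5)=-355, a(6)=-930, a(7)=-2435, a(8)=-6375, a(9)=-16690, a(10)=-43695, a(11)=-114395; answer -114395
Part II: S1 = -114395; w = 114395; squarings mod 892: 879^1=879, 879^2=169, 879^4=17, 879^8=289, 879^16=565, 879^32=781, 879^64=725, 879^128=237, 879^256=865, 879^512=729, 879^1024=701, 879^2048=801, 879^4096=253, 879^8192=677, 879^16384=733, 879^32768=305, 879^65536=257; 879^114395 = 879^1 * 879^2 * 879^8 * 879^16 * 879^64 * 879^128 * 879^512 * 879^1024 * 879^2048 * 879^4096 * 879^8192 * 879^32768 * 879^65536 = 387 (mod 892); answer 387

387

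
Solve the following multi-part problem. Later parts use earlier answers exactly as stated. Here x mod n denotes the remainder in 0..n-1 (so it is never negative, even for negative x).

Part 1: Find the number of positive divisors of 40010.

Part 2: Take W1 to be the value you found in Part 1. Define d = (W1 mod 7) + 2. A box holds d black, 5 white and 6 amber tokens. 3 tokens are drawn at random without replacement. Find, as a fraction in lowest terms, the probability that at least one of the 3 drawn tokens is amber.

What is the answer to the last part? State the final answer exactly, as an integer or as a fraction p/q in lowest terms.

11/13

Part 1: 40010 = 2 * 5 * 4001; number of divisors = (1+1) * (1+1) * (1+1) = 8; answer 8
Part 2: W1 = 8; d = 3; total draws C(14,3) = 364; complement C(8,3) = 56; favorable 364 - 56 = 308; P = 11/13; answer 11/13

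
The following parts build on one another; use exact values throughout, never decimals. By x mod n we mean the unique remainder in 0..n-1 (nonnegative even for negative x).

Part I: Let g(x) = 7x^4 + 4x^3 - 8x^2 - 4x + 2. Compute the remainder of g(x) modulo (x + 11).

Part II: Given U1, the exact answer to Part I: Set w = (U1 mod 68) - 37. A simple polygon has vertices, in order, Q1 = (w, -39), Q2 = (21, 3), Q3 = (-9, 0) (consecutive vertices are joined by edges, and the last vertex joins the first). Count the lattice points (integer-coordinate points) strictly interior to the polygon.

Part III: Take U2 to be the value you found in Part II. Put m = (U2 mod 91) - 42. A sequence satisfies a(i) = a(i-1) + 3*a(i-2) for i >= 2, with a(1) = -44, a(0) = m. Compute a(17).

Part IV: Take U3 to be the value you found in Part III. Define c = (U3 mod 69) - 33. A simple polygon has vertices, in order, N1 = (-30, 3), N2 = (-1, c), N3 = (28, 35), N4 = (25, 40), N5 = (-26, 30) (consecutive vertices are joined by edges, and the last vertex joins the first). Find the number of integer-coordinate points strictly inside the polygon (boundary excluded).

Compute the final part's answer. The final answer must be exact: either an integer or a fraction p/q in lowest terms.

1817

Part I: remainder = value at the root: 7*(-11)^4 + 4*(-11)^3 - 8*(-11)^2 - 4*(-11)^1 + 2 = (102487) + (-5324) + (-968) + (44) + (2) = 96241; answer 96241
Part II: U1 = 96241; w = -16; cross terms: (-16*3 - 21*-39)=771, (21*0 - -9*3)=27, (-9*-39 - -16*0)=351; twice the area = |1149| = 1149; area = 1149/2; boundary points = 1 + 3 + 1 = 5; strictly interior points = area - boundary/2 + 1 = 573; answer 573
Part III: U2 = 573; m = -15; a(2) = 1*(-44) + 3*(-15) = -89; iterating: a(2)=-89, a(3)=-221, a(4)=-488, a(5)=-1151, a(6)=-2615, a(7)=-6068, a(8)=-13913, a(9)=-32117, a(10)=-73856, a(11)=-170207, a(12)=-391775, a(13)=-902396, a(14)=-2077721, a(15)=-4784909, a(16)=-11018072, a(17)=-25372799; answer -25372799
Part IV: U3 = -25372799; c = -14; cross terms: (-30*-14 - -1*3)=423, (-1*35 - 28*-14)=357, (28*40 - 25*35)=245, (25*30 - -26*40)=1790, (-26*3 - -30*30)=822; twice the area = |3637| = 3637; area = 3637/2; boundary points = 1 + 1 + 1 + 1 + 1 = 5; strictly interior points = area - boundary/2 + 1 = 1817; answer 1817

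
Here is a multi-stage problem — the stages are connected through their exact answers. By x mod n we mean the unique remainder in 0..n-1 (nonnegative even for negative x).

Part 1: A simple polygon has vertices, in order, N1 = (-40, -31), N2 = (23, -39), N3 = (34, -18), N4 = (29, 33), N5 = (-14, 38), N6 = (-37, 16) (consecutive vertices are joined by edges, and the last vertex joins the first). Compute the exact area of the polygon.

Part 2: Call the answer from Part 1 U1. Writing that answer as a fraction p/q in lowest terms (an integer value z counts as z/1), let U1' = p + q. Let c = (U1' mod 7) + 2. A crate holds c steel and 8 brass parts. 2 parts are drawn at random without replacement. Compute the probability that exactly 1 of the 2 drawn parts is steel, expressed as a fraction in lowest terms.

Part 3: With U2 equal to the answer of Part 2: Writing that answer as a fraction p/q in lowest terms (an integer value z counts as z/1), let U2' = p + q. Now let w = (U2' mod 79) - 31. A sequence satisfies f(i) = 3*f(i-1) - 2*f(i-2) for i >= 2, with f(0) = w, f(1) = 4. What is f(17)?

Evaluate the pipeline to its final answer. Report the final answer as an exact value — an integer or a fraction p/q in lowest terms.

Part 1: cross terms: (-40*-39 - 23*-31)=2273, (23*-18 - 34*-39)=912, (34*33 - 29*-18)=1644, (29*38 - -14*33)=1564, (-14*16 - -37*38)=1182, (-37*-31 - -40*16)=1787; twice the area = |9362| = 9362; area = 4681; answer 4681
Part 2: U1 = 4681; threaded value p + q = 4682; c = 8; total draws C(16,2) = 120; favorable C(8,1)*C(8,1) = 64; P = 8/15; answer 8/15
Part 3: U2 = 8/15; threaded value p + q = 23; w = -8; f(2) = 3*(4) - 2*(-8) = 28; iterating: f(2)=28, f(3)=76, f(4)=172, f(5)=364, f(6)=748, f(7)=1516, f(8)=3052, f(9)=6124, f(10)=12268, f(11)=24556, f(12)=49132, f(13)=98284, f(14)=196588, f(15)=393196, f(16)=786412, f(17)=1572844; answer 1572844

1572844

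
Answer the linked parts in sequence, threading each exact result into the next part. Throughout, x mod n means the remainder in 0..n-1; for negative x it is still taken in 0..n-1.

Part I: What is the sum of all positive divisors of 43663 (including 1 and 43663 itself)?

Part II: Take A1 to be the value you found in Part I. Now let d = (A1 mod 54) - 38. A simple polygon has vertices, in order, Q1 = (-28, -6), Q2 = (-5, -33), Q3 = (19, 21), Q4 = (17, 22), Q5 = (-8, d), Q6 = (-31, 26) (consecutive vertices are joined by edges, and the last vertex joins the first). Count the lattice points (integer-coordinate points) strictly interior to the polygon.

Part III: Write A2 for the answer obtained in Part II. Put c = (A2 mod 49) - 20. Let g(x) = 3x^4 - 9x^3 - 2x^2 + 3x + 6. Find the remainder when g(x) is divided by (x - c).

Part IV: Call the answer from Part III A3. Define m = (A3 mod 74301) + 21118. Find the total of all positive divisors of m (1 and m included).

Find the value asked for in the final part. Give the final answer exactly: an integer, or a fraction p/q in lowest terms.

59616

Part I: 43663 = 47 * 929; sigma = (1 + 47) * (1 + 929) = 48 * 930 = 44640; answer 44640
Part II: A1 = 44640; d = -2; cross terms: (-28*-33 - -5*-6)=894, (-5*21 - 19*-33)=522, (19*22 - 17*21)=61, (17*-2 - -8*22)=142, (-8*26 - -31*-2)=-270, (-31*-6 - -28*26)=914; twice the area = |2263| = 2263; area = 2263/2; boundary points = 1 + 6 + 1 + 1 + 1 + 1 = 11; strictly interior points = area - boundary/2 + 1 = 1127; answer 1127
Part III: A2 = 1127; c = -20; remainder = value at the root: 3*(-20)^4 - 9*(-20)^3 - 2*(-20)^2 + 3*(-20)^1 + 6 = (480000) + (72000) + (-800) + (-60) + (6) = 551146; answer 551146
Part IV: A3 = 551146; m = 52157; 52157 = 7 * 7451; sigma = (1 + 7) * (1 + 7451) = 8 * 7452 = 59616; answer 59616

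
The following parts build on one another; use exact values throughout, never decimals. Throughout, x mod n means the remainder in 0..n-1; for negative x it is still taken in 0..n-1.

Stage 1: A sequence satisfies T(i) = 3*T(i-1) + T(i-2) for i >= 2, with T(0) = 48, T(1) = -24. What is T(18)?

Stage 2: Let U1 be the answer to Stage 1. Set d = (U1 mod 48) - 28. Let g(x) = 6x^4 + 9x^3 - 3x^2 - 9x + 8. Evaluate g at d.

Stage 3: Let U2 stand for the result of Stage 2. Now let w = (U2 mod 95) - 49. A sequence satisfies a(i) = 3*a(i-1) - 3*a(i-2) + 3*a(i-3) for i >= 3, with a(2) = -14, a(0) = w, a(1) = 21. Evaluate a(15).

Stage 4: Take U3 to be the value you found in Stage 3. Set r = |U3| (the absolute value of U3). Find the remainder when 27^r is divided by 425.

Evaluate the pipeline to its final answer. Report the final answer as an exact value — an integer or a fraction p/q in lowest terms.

179

Stage 1: T(2) = 3*(-24) + 1*(48) = -24; iterating: T(2)=-24, T(3)=-96, T(4)=-312, T(5)=-1032, T(6)=-3408, T(7)=-11256, T(8)=-37176, T(9)=-122784, T(10)=-405528, T(11)=-1339368, T(12)=-4423632, T(13)=-14610264, T(14)=-48254424, T(15)=-159373536, T(16)=-526375032, T(17)=-1738498632, T(18)=-5741870928; answer -5741870928
Stage 2: U1 = -5741870928; d = -28; 6*(-28)^4 + 9*(-28)^3 - 3*(-28)^2 - 9*(-28)^1 + 8 = (3687936) + (-197568) + (-2352) + (252) + (8) = 3488276; answer 3488276
Stage 3: U2 = 3488276; w = 17; a(3) = 3*(-14) - 3*(21) + 3*(17) = -54; iterating: a(3)=-54, a(4)=-57, a(5)=-51, a(6)=-144, a(7)=-450, a(8)=-1071, a(9)=-2295, a(10)=-5022, a(11)=-11394, a(12)=-26001, a(13)=-58887, a(14)=-132840, a(15)=-299862; answer -299862
Stage 4: U3 = -299862; r = 299862; squarings mod 425: 27^1=27, 27^2=304, 27^4=191, 27^8=356, 27^16=86, 27^32=171, 27^64=341, 27^128=256, 27^256=86, 27^512=171, 27^1024=341, 27^2048=256, 27^4096=86, 27^8192=171, 27^16384=341, 27^32768=256, 27^65536=86, 27^131072=171, 27^262144=341; 27^299862 = 27^2 * 27^4 * 27^16 * 27^64 * 27^256 * 27^512 * 27^4096 * 27^32768 * 27^262144 = 179 (mod 425); answer 179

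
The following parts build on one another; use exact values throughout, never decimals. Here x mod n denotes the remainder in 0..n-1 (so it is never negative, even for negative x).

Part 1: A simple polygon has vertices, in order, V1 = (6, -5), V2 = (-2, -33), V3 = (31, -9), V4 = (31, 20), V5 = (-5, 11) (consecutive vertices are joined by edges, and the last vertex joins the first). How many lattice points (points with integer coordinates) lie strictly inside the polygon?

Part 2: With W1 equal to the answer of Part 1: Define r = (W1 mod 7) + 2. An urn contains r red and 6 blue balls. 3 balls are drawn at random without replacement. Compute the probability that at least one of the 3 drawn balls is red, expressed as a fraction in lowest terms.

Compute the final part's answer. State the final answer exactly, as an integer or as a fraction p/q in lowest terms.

Part 1: cross terms: (6*-33 - -2*-5)=-208, (-2*-9 - 31*-33)=1041, (31*20 - 31*-9)=899, (31*11 - -5*20)=441, (-5*-5 - 6*11)=-41; twice the area = |2132| = 2132; area = 1066; boundary points = 4 + 3 + 29 + 9 + 1 = 46; strictly interior points = area - boundary/2 + 1 = 1044; answer 1044
Part 2: W1 = 1044; r = 3; total draws C(9,3) = 84; complement C(6,3) = 20; favorable 84 - 20 = 64; P = 16/21; answer 16/21

16/21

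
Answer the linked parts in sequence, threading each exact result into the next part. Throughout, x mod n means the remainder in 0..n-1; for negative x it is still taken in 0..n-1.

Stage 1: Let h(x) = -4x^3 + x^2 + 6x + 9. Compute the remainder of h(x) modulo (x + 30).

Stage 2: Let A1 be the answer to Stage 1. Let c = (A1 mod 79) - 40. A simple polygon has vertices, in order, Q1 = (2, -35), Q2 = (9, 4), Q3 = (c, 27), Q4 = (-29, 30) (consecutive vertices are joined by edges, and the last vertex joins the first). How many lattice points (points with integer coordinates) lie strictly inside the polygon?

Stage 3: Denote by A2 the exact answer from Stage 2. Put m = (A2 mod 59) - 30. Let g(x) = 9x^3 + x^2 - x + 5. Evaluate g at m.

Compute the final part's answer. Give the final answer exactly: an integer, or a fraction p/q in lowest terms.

Stage 1: remainder = value at the root: -4*(-30)^3 + 1*(-30)^2 + 6*(-30)^1 + 9 = (108000) + (900) + (-180) + (9) = 108729; answer 108729
Stage 2: A1 = 108729; c = -15; cross terms: (2*4 - 9*-35)=323, (9*27 - -15*4)=303, (-15*30 - -29*27)=333, (-29*-35 - 2*30)=955; twice the area = |1914| = 1914; area = 957; boundary points = 1 + 1 + 1 + 1 = 4; strictly interior points = area - boundary/2 + 1 = 956; answer 956
Stage 3: A2 = 956; m = -18; 9*(-18)^3 + 1*(-18)^2 - 1*(-18)^1 + 5 = (-52488) + (324) + (18) + (5) = -52141; answer -52141

-52141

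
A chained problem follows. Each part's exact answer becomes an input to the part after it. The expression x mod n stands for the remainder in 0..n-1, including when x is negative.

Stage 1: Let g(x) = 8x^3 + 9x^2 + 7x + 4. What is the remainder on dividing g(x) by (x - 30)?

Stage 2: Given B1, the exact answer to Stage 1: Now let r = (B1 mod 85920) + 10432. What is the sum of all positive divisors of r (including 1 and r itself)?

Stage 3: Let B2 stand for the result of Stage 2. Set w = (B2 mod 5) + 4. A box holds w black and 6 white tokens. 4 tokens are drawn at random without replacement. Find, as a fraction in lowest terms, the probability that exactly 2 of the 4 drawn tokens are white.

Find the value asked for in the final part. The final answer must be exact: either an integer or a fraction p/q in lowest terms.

60/143

Stage 1: remainder = value at the root: 8*(30)^3 + 9*(30)^2 + 7*(30)^1 + 4 = (216000) + (8100) + (210) + (4) = 224314; answer 224314
Stage 2: B1 = 224314; r = 62906; 62906 = 2 * 71 * 443; sigma = (1 + 2) * (1 + 71) * (1 + 443) = 3 * 72 * 444 = 95904; answer 95904
Stage 3: B2 = 95904; w = 8; total draws C(14,4) = 1001; favorable C(6,2)*C(8,2) = 420; P = 60/143; answer 60/143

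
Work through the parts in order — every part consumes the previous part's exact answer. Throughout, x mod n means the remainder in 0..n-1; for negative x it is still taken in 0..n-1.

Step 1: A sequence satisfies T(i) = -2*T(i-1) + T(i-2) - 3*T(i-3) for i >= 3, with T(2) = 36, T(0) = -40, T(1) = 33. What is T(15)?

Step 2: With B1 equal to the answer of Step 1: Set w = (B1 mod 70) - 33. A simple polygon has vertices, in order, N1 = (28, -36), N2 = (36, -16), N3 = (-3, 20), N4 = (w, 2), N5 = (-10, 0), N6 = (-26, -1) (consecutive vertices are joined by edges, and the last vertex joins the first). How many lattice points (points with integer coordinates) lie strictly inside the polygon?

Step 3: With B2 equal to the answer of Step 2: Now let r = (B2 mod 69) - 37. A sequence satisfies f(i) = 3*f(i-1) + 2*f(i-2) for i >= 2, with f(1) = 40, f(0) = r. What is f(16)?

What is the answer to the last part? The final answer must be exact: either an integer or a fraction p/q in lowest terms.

Step 1: T(3) = -2*(36) + 1*(33) - 3*(-40) = 81; iterating: T(3)=81, T(4)=-225, T(5)=423, T(6)=-1314, T(7)=3726, T(8)=-10035, T(9)=27738, T(10)=-76689, T(11)=211221, T(12)=-582345, T(13)=1605978, T(14)=-4427964, T(15)=12208941; answer 12208941
Step 2: B1 = 12208941; w = -2; cross terms: (28*-16 - 36*-36)=848, (36*20 - -3*-16)=672, (-3*2 - -2*20)=34, (-2*0 - -10*2)=20, (-10*-1 - -26*0)=10, (-26*-36 - 28*-1)=964; twice the area = |2548| = 2548; area = 1274; boundary points = 4 + 3 + 1 + 2 + 1 + 1 = 12; strictly interior points = area - boundary/2 + 1 = 1269; answer 1269
Step 3: B2 = 1269; r = -10; f(2) = 3*(40) + 2*(-10) = 100; iterating: f(2)=100, f(3)=380, f(4)=1340, f(5)=4780, f(6)=17020, f(7)=60620, f(8)=215900, f(9)=768940, f(10)=2738620, f(11)=9753740, f(12)=34738460, f(13)=123722860, f(14)=440645500, f(15)=1569382220, f(16)=5589437660; answer 5589437660

5589437660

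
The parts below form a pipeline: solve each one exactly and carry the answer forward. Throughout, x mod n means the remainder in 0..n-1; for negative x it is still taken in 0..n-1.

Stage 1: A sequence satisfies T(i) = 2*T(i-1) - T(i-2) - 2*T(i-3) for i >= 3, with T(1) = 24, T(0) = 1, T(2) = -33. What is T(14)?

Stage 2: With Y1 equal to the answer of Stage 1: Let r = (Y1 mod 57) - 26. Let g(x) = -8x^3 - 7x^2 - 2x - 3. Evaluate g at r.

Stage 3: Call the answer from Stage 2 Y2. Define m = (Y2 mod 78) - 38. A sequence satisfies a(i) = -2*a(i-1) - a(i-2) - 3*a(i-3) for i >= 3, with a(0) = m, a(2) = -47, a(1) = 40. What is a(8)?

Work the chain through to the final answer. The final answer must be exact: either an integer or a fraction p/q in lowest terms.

Stage 1: T(3) = 2*(-33) - 1*(24) - 2*(1) = -92; iterating: T(3)=-92, T(4)=-199, T(5)=-240, T(6)=-97, T(7)=444, T(8)=1465, T(9)=2680, T(10)=3007, T(11)=404, T(12)=-7559, T(13)=-21536, T(14)=-36321; answer -36321
Stage 2: Y1 = -36321; r = 19; -8*(19)^3 - 7*(19)^2 - 2*(19)^1 - 3 = (-54872) + (-2527) + (-38) + (-3) = -57440; answer -57440
Stage 3: Y2 = -57440; m = 8; a(3) = -2*(-47) - 1*(40) - 3*(8) = 30; iterating: a(3)=30, a(4)=-133, a(5)=377, a(6)=-711, a(7)=1444, a(8)=-3308; answer -3308

-3308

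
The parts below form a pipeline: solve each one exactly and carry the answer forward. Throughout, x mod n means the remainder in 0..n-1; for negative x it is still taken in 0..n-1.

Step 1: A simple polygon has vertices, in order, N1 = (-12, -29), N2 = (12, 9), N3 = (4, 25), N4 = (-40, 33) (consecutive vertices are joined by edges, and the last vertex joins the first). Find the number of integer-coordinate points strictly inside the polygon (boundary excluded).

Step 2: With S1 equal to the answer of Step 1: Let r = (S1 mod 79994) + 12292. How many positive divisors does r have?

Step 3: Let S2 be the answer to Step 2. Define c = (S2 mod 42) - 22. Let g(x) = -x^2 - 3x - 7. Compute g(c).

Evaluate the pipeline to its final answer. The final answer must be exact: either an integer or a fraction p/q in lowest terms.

Step 1: cross terms: (-12*9 - 12*-29)=240, (12*25 - 4*9)=264, (4*33 - -40*25)=1132, (-40*-29 - -12*33)=1556; twice the area = |3192| = 3192; area = 1596; boundary points = 2 + 8 + 4 + 2 = 16; strictly interior points = area - boundary/2 + 1 = 1589; answer 1589
Step 2: S1 = 1589; r = 13881; 13881 = 3 * 7 * 661; number of divisors = (1+1) * (1+1) * (1+1) = 8; answer 8
Step 3: S2 = 8; c = -14; -1*(-14)^2 - 3*(-14)^1 - 7 = (-196) + (42) + (-7) = -161; answer -161

-161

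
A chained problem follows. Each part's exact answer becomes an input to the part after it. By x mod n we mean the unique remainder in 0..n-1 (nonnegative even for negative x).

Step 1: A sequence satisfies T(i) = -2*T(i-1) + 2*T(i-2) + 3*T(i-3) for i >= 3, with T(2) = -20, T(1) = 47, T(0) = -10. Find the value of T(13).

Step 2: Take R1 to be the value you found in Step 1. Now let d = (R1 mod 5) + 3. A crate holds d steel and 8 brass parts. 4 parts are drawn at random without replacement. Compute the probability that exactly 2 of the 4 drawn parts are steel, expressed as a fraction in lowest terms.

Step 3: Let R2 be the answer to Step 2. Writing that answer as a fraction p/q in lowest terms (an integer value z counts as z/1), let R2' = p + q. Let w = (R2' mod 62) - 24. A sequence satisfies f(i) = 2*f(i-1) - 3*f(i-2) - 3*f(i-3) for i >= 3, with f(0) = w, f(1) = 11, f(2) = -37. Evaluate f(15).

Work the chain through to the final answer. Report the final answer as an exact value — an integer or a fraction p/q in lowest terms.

Step 1: T(3) = -2*(-20) + 2*(47) + 3*(-10) = 104; iterating: T(3)=104, T(4)=-107, T(5)=362, T(6)=-626, T(7)=1655, T(8)=-3476, T(9)=8384, T(10)=-18755, T(11)=43850, T(12)=-100058, T(13)=231551; answer 231551
Step 2: R1 = 231551; d = 4; total draws C(12,4) = 495; favorable C(4,2)*C(8,2) = 168; P = 56/165; answer 56/165
Step 3: R2 = 56/165; threaded value p + q = 221; w = 11; f(3) = 2*(-37) - 3*(11) - 3*(11) = -140; iterating: f(3)=-140, f(4)=-202, f(5)=127, f(6)=1280, f(7)=2785, f(8)=1349, f(9)=-9497, f(10)=-31396, f(11)=-38348, f(12)=45983, f(13)=301198, f(14)=579491, f(15)=117439; answer 117439

117439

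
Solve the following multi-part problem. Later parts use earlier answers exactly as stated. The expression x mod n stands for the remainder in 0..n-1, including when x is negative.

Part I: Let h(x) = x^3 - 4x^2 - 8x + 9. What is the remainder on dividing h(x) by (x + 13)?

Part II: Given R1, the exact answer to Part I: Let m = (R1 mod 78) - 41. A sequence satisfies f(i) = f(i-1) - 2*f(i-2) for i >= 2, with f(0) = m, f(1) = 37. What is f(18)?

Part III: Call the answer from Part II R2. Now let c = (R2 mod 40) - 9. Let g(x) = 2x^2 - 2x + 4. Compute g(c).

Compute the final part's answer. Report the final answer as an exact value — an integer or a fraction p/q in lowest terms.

Part I: remainder = value at the root: 1*(-13)^3 - 4*(-13)^2 - 8*(-13)^1 + 9 = (-2197) + (-676) + (104) + (9) = -2760; answer -2760
Part II: R1 = -2760; m = 7; f(2) = 1*(37) - 2*(7) = 23; iterating: f(2)=23, f(3)=-51, f(4)=-97, f(5)=5, f(6)=199, f(7)=189, f(8)=-209, f(9)=-587, f(10)=-169, f(11)=1005, f(12)=1343, f(13)=-667, f(14)=-3353, f(15)=-2019, f(16)=4687, f(17)=8725, f(18)=-649; answer -649
Part III: R2 = -649; c = 22; 2*(22)^2 - 2*(22)^1 + 4 = (968) + (-44) + (4) = 928; answer 928

928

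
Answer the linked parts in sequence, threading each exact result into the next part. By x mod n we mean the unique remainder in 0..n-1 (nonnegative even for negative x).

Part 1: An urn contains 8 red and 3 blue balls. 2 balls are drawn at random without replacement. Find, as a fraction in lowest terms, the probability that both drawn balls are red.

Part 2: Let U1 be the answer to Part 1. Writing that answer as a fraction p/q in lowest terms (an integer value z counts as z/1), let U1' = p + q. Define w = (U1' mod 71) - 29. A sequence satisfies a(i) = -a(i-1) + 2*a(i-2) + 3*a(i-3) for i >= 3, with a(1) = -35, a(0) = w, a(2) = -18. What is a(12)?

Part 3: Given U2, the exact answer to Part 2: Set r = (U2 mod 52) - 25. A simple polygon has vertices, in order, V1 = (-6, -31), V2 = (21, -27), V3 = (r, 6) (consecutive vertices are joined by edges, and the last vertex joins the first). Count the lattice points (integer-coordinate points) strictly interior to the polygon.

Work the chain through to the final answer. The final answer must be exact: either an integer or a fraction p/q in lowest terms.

492

Part 1: total draws C(11,2) = 55; favorable C(8,2) = 28; P = 28/55; answer 28/55
Part 2: U1 = 28/55; threaded value p + q = 83; w = -17; a(3) = -1*(-18) + 2*(-35) + 3*(-17) = -103; iterating: a(3)=-103, a(4)=-38, a(5)=-222, a(6)=-163, a(7)=-395, a(8)=-597, a(9)=-682, a(10)=-1697, a(11)=-1458, a(12)=-3982; answer -3982
Part 3: U2 = -3982; r = -3; cross terms: (-6*-27 - 21*-31)=813, (21*6 - -3*-27)=45, (-3*-31 - -6*6)=129; twice the area = |987| = 987; area = 987/2; boundary points = 1 + 3 + 1 = 5; strictly interior points = area - boundary/2 + 1 = 492; answer 492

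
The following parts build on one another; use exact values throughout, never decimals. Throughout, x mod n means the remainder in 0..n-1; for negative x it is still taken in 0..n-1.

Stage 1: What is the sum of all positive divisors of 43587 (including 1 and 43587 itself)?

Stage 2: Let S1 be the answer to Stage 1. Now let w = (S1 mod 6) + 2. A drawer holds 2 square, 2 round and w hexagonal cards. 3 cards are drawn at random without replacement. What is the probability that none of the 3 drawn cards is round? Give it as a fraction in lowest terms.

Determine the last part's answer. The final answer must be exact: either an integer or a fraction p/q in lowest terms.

Stage 1: 43587 = 3^2 * 29 * 167; sigma = (1 + 3 + 9) * (1 + 29) * (1 + 167) = 13 * 30 * 168 = 65520; answer 65520
Stage 2: S1 = 65520; w = 2; total draws C(6,3) = 20; favorable C(4,3) = 4; P = 1/5; answer 1/5

1/5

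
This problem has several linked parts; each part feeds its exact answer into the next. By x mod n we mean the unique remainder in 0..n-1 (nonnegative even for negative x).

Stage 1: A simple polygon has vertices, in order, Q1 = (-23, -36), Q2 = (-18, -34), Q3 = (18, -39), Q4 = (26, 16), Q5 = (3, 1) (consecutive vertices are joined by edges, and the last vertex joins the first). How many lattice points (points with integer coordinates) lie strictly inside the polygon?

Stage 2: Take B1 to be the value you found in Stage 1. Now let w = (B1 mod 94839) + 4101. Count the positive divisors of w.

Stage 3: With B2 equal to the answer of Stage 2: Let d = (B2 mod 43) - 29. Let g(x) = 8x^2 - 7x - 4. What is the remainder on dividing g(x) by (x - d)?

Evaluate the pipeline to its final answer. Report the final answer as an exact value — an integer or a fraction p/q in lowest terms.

Stage 1: cross terms: (-23*-34 - -18*-36)=134, (-18*-39 - 18*-34)=1314, (18*16 - 26*-39)=1302, (26*1 - 3*16)=-22, (3*-36 - -23*1)=-85; twice the area = |2643| = 2643; area = 2643/2; boundary points = 1 + 1 + 1 + 1 + 1 = 5; strictly interior points = area - boundary/2 + 1 = 1320; answer 1320
Stage 2: B1 = 1320; w = 5421; 5421 = 3 * 13 * 139; number of divisors = (1+1) * (1+1) * (1+1) = 8; answer 8
Stage 3: B2 = 8; d = -21; remainder = value at the root: 8*(-21)^2 - 7*(-21)^1 - 4 = (3528) + (147) + (-4) = 3671; answer 3671

3671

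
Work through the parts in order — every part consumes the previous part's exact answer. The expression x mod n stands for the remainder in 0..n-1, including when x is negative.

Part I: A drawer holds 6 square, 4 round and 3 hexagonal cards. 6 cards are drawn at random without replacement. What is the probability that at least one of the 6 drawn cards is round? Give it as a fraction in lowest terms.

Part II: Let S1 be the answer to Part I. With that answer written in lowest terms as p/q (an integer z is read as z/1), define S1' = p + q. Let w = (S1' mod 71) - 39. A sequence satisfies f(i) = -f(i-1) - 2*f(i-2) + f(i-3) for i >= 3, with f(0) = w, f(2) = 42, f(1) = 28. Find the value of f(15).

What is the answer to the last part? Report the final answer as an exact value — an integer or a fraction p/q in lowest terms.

-7640

Part I: total draws C(13,6) = 1716; complement C(9,6) = 84; favorable 1716 - 84 = 1632; P = 136/143; answer 136/143
Part II: S1 = 136/143; threaded value p + q = 279; w = 27; f(3) = -1*(42) - 2*(28) + 1*(27) = -71; iterating: f(3)=-71, f(4)=15, f(5)=169, f(6)=-270, f(7)=-53, f(8)=762, f(9)=-926, f(10)=-651, f(11)=3265, f(12)=-2889, f(13)=-4292, f(14)=13335, f(15)=-7640; answer -7640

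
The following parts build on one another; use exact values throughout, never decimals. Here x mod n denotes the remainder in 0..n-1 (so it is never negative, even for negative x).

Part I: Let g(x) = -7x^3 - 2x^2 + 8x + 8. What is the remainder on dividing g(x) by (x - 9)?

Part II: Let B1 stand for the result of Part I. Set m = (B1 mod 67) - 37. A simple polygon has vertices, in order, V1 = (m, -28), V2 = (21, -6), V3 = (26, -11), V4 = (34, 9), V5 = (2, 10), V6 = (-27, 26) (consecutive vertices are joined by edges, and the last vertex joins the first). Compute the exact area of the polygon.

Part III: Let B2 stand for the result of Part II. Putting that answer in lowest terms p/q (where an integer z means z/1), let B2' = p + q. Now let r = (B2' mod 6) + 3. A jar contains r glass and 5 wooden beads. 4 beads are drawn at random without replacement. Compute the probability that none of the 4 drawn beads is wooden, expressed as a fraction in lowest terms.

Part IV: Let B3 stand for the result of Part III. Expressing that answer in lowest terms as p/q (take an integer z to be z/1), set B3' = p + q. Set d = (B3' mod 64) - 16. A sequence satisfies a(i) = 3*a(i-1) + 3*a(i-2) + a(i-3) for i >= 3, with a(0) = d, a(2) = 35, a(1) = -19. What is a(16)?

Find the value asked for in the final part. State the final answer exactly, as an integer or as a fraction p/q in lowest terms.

Part I: remainder = value at the root: -7*(9)^3 - 2*(9)^2 + 8*(9)^1 + 8 = (-5103) + (-162) + (72) + (8) = -5185; answer -5185
Part II: B1 = -5185; m = 4; cross terms: (4*-6 - 21*-28)=564, (21*-11 - 26*-6)=-75, (26*9 - 34*-11)=608, (34*10 - 2*9)=322, (2*26 - -27*10)=322, (-27*-28 - 4*26)=652; twice the area = |2393| = 2393; area = 2393/2; answer 2393/2
Part III: B2 = 2393/2; threaded value p + q = 2395; r = 4; total draws C(9,4) = 126; favorable C(4,4) = 1; P = 1/126; answer 1/126
Part IV: B3 = 1/126; threaded value p + q = 127; d = 47; a(3) = 3*(35) + 3*(-19) + 1*(47) = 95; iterating: a(3)=95, a(4)=371, a(5)=1433, a(6)=5507, a(7)=21191, a(8)=81527, a(9)=313661, a(10)=1206755, a(11)=4642775, a(12)=17862251, a(13)=68721833, a(14)=264395027, a(15)=1017212831, a(16)=3913545407; answer 3913545407

3913545407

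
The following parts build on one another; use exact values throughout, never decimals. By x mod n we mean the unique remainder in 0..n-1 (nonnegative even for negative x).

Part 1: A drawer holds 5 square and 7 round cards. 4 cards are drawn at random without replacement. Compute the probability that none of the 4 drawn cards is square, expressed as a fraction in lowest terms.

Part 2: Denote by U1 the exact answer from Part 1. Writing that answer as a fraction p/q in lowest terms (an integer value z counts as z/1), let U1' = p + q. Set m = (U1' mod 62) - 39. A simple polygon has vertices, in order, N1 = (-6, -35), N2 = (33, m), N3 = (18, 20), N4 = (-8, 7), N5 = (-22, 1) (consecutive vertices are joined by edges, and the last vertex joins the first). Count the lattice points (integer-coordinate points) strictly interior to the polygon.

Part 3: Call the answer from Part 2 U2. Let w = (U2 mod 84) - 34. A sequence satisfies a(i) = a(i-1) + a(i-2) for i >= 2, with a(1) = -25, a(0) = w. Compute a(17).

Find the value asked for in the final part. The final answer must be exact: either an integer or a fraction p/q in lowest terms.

-66574

Part 1: total draws C(12,4) = 495; favorable C(7,4) = 35; P = 7/99; answer 7/99
Part 2: U1 = 7/99; threaded value p + q = 106; m = 5; cross terms: (-6*5 - 33*-35)=1125, (33*20 - 18*5)=570, (18*7 - -8*20)=286, (-8*1 - -22*7)=146, (-22*-35 - -6*1)=776; twice the area = |2903| = 2903; area = 2903/2; boundary points = 1 + 15 + 13 + 2 + 4 = 35; strictly interior points = area - boundary/2 + 1 = 1435; answer 1435
Part 3: U2 = 1435; w = -27; a(2) = 1*(-25) + 1*(-27) = -52; iterating: a(2)=-52, a(3)=-77, a(4)=-129, a(5)=-206, a(6)=-335, a(7)=-541, a(8)=-876, a(9)=-1417, a(10)=-2293, a(11)=-3710, a(12)=-6003, a(13)=-9713, a(14)=-15716, a(15)=-25429, a(16)=-41145, a(17)=-66574; answer -66574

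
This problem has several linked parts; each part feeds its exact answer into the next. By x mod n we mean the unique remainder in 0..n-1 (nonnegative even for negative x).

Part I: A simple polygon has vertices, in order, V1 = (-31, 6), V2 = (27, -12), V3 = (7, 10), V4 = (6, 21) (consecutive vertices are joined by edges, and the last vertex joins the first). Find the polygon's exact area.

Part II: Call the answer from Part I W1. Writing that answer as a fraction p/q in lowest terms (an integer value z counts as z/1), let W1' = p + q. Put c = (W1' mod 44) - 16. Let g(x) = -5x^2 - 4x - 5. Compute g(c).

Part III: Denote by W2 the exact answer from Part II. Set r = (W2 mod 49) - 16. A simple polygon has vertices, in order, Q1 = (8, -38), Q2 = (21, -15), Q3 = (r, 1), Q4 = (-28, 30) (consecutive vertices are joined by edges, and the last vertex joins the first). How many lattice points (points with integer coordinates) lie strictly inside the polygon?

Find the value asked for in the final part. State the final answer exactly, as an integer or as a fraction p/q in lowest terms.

Part I: cross terms: (-31*-12 - 27*6)=210, (27*10 - 7*-12)=354, (7*21 - 6*10)=87, (6*6 - -31*21)=687; twice the area = |1338| = 1338; area = 669; answer 669
Part II: W1 = 669; threaded value p + q = 670; c = -6; -5*(-6)^2 - 4*(-6)^1 - 5 = (-180) + (24) + (-5) = -161; answer -161
Part III: W2 = -161; r = 19; cross terms: (8*-15 - 21*-38)=678, (21*1 - 19*-15)=306, (19*30 - -28*1)=598, (-28*-38 - 8*30)=824; twice the area = |2406| = 2406; area = 1203; boundary points = 1 + 2 + 1 + 4 = 8; strictly interior points = area - boundary/2 + 1 = 1200; answer 1200

1200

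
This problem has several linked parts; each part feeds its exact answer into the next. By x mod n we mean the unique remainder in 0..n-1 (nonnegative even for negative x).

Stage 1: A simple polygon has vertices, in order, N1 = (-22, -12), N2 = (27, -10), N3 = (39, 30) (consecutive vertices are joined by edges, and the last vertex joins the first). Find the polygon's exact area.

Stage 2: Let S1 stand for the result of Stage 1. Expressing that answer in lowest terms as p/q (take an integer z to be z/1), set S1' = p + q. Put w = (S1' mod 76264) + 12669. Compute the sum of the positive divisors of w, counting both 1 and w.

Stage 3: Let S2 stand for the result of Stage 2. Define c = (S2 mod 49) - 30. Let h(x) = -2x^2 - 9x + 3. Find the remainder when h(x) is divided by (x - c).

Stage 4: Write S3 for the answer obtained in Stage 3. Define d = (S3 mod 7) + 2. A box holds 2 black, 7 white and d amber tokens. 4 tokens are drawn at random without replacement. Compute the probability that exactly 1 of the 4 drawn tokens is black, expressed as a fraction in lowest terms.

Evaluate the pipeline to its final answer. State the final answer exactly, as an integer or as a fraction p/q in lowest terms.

40/91

Stage 1: cross terms: (-22*-10 - 27*-12)=544, (27*30 - 39*-10)=1200, (39*-12 - -22*30)=192; twice the area = |1936| = 1936; area = 968; answer 968
Stage 2: S1 = 968; threaded value p + q = 969; w = 13638; 13638 = 2 * 3 * 2273; sigma = (1 + 2) * (1 + 3) * (1 + 2273) = 3 * 4 * 2274 = 27288; answer 27288
Stage 3: S2 = 27288; c = 14; remainder = value at the root: -2*(14)^2 - 9*(14)^1 + 3 = (-392) + (-126) + (3) = -515; answer -515
Stage 4: S3 = -515; d = 5; total draws C(14,4) = 1001; favorable C(2,1)*C(12,3) = 440; P = 40/91; answer 40/91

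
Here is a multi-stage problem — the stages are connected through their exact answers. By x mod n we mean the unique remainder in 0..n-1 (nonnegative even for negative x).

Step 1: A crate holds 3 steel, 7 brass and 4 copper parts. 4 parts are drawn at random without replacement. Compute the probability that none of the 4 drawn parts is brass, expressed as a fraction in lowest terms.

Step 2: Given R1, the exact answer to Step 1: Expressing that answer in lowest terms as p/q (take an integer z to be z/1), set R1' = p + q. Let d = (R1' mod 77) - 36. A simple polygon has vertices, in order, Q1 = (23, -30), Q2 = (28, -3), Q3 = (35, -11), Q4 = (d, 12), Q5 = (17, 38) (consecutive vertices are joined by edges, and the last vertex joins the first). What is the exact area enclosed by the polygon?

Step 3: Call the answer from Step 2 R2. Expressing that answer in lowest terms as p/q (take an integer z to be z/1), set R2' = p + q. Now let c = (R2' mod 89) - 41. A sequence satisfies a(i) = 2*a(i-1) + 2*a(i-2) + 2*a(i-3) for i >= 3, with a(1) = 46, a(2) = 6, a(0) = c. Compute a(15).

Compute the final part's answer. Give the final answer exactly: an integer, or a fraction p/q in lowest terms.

43176576

Step 1: total draws C(14,4) = 1001; favorable C(7,4) = 35; P = 5/143; answer 5/143
Step 2: R1 = 5/143; threaded value p + q = 148; d = 35; cross terms: (23*-3 - 28*-30)=771, (28*-11 - 35*-3)=-203, (35*12 - 35*-11)=805, (35*38 - 17*12)=1126, (17*-30 - 23*38)=-1384; twice the area = |1115| = 1115; area = 1115/2; answer 1115/2
Step 3: R2 = 1115/2; threaded value p + q = 1117; c = 8; a(3) = 2*(6) + 2*(46) + 2*(8) = 120; iterating: a(3)=120, a(4)=344, a(5)=940, a(6)=2808, a(7)=8184, a(8)=23864, a(9)=69712, a(10)=203520, a(11)=594192, a(12)=1734848, a(13)=5065120, a(14)=14788320, a(15)=43176576; answer 43176576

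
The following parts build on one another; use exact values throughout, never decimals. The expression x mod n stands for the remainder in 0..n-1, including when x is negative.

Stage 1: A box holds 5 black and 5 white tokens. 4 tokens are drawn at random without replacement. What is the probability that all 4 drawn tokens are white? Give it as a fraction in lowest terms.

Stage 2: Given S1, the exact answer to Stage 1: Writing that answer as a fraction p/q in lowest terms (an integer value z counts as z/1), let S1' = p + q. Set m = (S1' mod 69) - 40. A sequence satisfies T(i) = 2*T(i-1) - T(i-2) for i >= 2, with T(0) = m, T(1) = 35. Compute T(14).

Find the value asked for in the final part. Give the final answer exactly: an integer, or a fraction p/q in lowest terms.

451

Stage 1: total draws C(10,4) = 210; favorable C(5,4) = 5; P = 1/42; answer 1/42
Stage 2: S1 = 1/42; threaded value p + q = 43; m = 3; T(2) = 2*(35) - 1*(3) = 67; iterating: T(2)=67, T(3)=99, T(4)=131, T(5)=163, T(6)=195, T(7)=227, T(8)=259, T(9)=291, T(10)=323, T(11)=355, T(12)=387, T(13)=419, T(14)=451; answer 451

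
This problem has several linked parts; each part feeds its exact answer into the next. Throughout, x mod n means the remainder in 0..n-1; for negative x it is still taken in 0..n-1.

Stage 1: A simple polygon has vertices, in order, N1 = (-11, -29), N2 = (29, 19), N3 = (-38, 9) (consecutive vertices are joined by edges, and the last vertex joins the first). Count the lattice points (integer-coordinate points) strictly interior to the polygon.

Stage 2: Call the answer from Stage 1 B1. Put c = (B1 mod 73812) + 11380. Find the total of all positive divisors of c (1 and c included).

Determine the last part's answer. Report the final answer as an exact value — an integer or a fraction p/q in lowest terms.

Stage 1: cross terms: (-11*19 - 29*-29)=632, (29*9 - -38*19)=983, (-38*-29 - -11*9)=1201; twice the area = |2816| = 2816; area = 1408; boundary points = 8 + 1 + 1 = 10; strictly interior points = area - boundary/2 + 1 = 1404; answer 1404
Stage 2: B1 = 1404; c = 12784; 12784 = 2^4 * 17 * 47; sigma = (1 + 2 + 4 + 8 + 16) * (1 + 17) * (1 + 47) = 31 * 18 * 48 = 26784; answer 26784

26784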